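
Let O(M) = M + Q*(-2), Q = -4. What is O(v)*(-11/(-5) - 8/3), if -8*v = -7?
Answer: -497/120 ≈ -4.1417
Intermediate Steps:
v = 7/8 (v = -1/8*(-7) = 7/8 ≈ 0.87500)
O(M) = 8 + M (O(M) = M - 4*(-2) = M + 8 = 8 + M)
O(v)*(-11/(-5) - 8/3) = (8 + 7/8)*(-11/(-5) - 8/3) = 71*(-11*(-1/5) - 8*1/3)/8 = 71*(11/5 - 8/3)/8 = (71/8)*(-7/15) = -497/120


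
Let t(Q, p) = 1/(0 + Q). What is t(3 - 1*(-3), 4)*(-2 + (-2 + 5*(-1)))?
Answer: -3/2 ≈ -1.5000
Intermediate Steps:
t(Q, p) = 1/Q
t(3 - 1*(-3), 4)*(-2 + (-2 + 5*(-1))) = (-2 + (-2 + 5*(-1)))/(3 - 1*(-3)) = (-2 + (-2 - 5))/(3 + 3) = (-2 - 7)/6 = (⅙)*(-9) = -3/2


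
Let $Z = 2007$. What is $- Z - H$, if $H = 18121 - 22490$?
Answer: $2362$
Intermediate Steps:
$H = -4369$
$- Z - H = \left(-1\right) 2007 - -4369 = -2007 + 4369 = 2362$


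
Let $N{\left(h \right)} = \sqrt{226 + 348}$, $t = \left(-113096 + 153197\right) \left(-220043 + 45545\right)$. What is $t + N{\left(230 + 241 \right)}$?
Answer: $-6997544298 + \sqrt{574} \approx -6.9975 \cdot 10^{9}$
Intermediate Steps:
$t = -6997544298$ ($t = 40101 \left(-174498\right) = -6997544298$)
$N{\left(h \right)} = \sqrt{574}$
$t + N{\left(230 + 241 \right)} = -6997544298 + \sqrt{574}$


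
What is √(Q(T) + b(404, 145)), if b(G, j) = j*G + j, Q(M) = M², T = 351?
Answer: 9*√2246 ≈ 426.53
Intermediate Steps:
b(G, j) = j + G*j (b(G, j) = G*j + j = j + G*j)
√(Q(T) + b(404, 145)) = √(351² + 145*(1 + 404)) = √(123201 + 145*405) = √(123201 + 58725) = √181926 = 9*√2246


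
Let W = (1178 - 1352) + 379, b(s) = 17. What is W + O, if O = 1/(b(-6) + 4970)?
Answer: 1022336/4987 ≈ 205.00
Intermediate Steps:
W = 205 (W = -174 + 379 = 205)
O = 1/4987 (O = 1/(17 + 4970) = 1/4987 ≈ 0.00020052)
W + O = 205 + 1/4987 = 1022336/4987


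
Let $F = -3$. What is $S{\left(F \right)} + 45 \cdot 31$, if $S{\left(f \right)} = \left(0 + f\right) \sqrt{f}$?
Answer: $1395 - 3 i \sqrt{3} \approx 1395.0 - 5.1962 i$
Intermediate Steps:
$S{\left(f \right)} = f^{\frac{3}{2}}$ ($S{\left(f \right)} = f \sqrt{f} = f^{\frac{3}{2}}$)
$S{\left(F \right)} + 45 \cdot 31 = \left(-3\right)^{\frac{3}{2}} + 45 \cdot 31 = - 3 i \sqrt{3} + 1395 = 1395 - 3 i \sqrt{3}$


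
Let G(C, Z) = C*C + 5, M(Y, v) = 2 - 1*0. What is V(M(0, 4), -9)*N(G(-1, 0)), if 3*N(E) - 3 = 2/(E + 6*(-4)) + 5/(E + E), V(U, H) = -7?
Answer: -833/108 ≈ -7.7130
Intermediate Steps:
M(Y, v) = 2 (M(Y, v) = 2 + 0 = 2)
G(C, Z) = 5 + C² (G(C, Z) = C² + 5 = 5 + C²)
N(E) = 1 + 2/(3*(-24 + E)) + 5/(6*E) (N(E) = 1 + (2/(E + 6*(-4)) + 5/(E + E))/3 = 1 + (2/(E - 24) + 5/((2*E)))/3 = 1 + (2/(-24 + E) + 5*(1/(2*E)))/3 = 1 + (2/(-24 + E) + 5/(2*E))/3 = 1 + (2/(3*(-24 + E)) + 5/(6*E)) = 1 + 2/(3*(-24 + E)) + 5/(6*E))
V(M(0, 4), -9)*N(G(-1, 0)) = -7*(-20 + (5 + (-1)²)² - 45*(5 + (-1)²)/2)/((5 + (-1)²)*(-24 + (5 + (-1)²))) = -7*(-20 + (5 + 1)² - 45*(5 + 1)/2)/((5 + 1)*(-24 + (5 + 1))) = -7*(-20 + 6² - 45/2*6)/(6*(-24 + 6)) = -7*(-20 + 36 - 135)/(6*(-18)) = -7*(-1)*(-119)/(6*18) = -7*119/108 = -833/108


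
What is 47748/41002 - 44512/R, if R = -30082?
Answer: 4824610/1824589 ≈ 2.6442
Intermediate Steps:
47748/41002 - 44512/R = 47748/41002 - 44512/(-30082) = 47748*(1/41002) - 44512*(-1/30082) = 23874/20501 + 1712/1157 = 4824610/1824589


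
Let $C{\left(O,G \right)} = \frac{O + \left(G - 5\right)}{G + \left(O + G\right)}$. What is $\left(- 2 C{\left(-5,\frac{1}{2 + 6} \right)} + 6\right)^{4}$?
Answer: $\frac{1500625}{130321} \approx 11.515$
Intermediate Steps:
$C{\left(O,G \right)} = \frac{-5 + G + O}{O + 2 G}$ ($C{\left(O,G \right)} = \frac{O + \left(-5 + G\right)}{G + \left(G + O\right)} = \frac{-5 + G + O}{O + 2 G}$)
$\left(- 2 C{\left(-5,\frac{1}{2 + 6} \right)} + 6\right)^{4} = \left(- 2 \frac{-5 + \frac{1}{2 + 6} - 5}{-5 + \frac{2}{2 + 6}} + 6\right)^{4} = \left(- 2 \frac{-5 + \frac{1}{8} - 5}{-5 + \frac{2}{8}} + 6\right)^{4} = \left(- 2 \frac{-5 + \frac{1}{8} - 5}{-5 + 2 \cdot \frac{1}{8}} + 6\right)^{4} = \left(- 2 \frac{1}{-5 + \frac{1}{4}} \left(- \frac{79}{8}\right) + 6\right)^{4} = \left(- 2 \frac{1}{- \frac{19}{4}} \left(- \frac{79}{8}\right) + 6\right)^{4} = \left(- 2 \left(\left(- \frac{4}{19}\right) \left(- \frac{79}{8}\right)\right) + 6\right)^{4} = \left(\left(-2\right) \frac{79}{38} + 6\right)^{4} = \left(- \frac{79}{19} + 6\right)^{4} = \left(\frac{35}{19}\right)^{4} = \frac{1500625}{130321}$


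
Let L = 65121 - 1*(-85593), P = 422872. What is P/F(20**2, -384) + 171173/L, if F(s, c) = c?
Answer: -1326395837/1205712 ≈ -1100.1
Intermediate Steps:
L = 150714 (L = 65121 + 85593 = 150714)
P/F(20**2, -384) + 171173/L = 422872/(-384) + 171173/150714 = 422872*(-1/384) + 171173*(1/150714) = -52859/48 + 171173/150714 = -1326395837/1205712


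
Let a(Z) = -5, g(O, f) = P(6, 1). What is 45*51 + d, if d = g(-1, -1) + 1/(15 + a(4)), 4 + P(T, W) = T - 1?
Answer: 22961/10 ≈ 2296.1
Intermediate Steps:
P(T, W) = -5 + T (P(T, W) = -4 + (T - 1) = -4 + (-1 + T) = -5 + T)
g(O, f) = 1 (g(O, f) = -5 + 6 = 1)
d = 11/10 (d = 1 + 1/(15 - 5) = 1 + 1/10 = 1 + ⅒ = 11/10 ≈ 1.1000)
45*51 + d = 45*51 + 11/10 = 2295 + 11/10 = 22961/10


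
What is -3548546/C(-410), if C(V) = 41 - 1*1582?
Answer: 3548546/1541 ≈ 2302.8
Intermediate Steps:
C(V) = -1541 (C(V) = 41 - 1582 = -1541)
-3548546/C(-410) = -3548546/(-1541) = -3548546*(-1/1541) = 3548546/1541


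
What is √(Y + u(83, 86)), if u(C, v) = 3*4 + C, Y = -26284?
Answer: I*√26189 ≈ 161.83*I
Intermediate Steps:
u(C, v) = 12 + C
√(Y + u(83, 86)) = √(-26284 + (12 + 83)) = √(-26284 + 95) = √(-26189) = I*√26189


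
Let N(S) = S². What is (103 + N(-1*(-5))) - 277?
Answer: -149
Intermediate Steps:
(103 + N(-1*(-5))) - 277 = (103 + (-1*(-5))²) - 277 = (103 + 5²) - 277 = (103 + 25) - 277 = 128 - 277 = -149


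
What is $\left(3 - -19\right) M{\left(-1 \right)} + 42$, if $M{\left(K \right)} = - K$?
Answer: $64$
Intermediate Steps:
$\left(3 - -19\right) M{\left(-1 \right)} + 42 = \left(3 - -19\right) \left(\left(-1\right) \left(-1\right)\right) + 42 = \left(3 + 19\right) 1 + 42 = 22 \cdot 1 + 42 = 22 + 42 = 64$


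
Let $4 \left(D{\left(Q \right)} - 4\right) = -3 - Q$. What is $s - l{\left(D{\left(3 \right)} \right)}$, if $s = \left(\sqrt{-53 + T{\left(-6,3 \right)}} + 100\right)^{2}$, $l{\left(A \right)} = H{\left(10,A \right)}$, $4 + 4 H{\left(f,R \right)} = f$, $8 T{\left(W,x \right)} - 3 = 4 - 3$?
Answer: $9946 + 100 i \sqrt{210} \approx 9946.0 + 1449.1 i$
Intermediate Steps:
$T{\left(W,x \right)} = \frac{1}{2}$ ($T{\left(W,x \right)} = \frac{3}{8} + \frac{4 - 3}{8} = \frac{3}{8} + \frac{1}{8} \cdot 1 = \frac{3}{8} + \frac{1}{8} = \frac{1}{2}$)
$H{\left(f,R \right)} = -1 + \frac{f}{4}$
$D{\left(Q \right)} = \frac{13}{4} - \frac{Q}{4}$ ($D{\left(Q \right)} = 4 + \frac{-3 - Q}{4} = 4 - \left(\frac{3}{4} + \frac{Q}{4}\right) = \frac{13}{4} - \frac{Q}{4}$)
$l{\left(A \right)} = \frac{3}{2}$ ($l{\left(A \right)} = -1 + \frac{1}{4} \cdot 10 = -1 + \frac{5}{2} = \frac{3}{2}$)
$s = \left(100 + \frac{i \sqrt{210}}{2}\right)^{2}$ ($s = \left(\sqrt{-53 + \frac{1}{2}} + 100\right)^{2} = \left(\sqrt{- \frac{105}{2}} + 100\right)^{2} = \left(\frac{i \sqrt{210}}{2} + 100\right)^{2} = \left(100 + \frac{i \sqrt{210}}{2}\right)^{2} \approx 9947.5 + 1449.1 i$)
$s - l{\left(D{\left(3 \right)} \right)} = \frac{\left(200 + i \sqrt{210}\right)^{2}}{4} - \frac{3}{2} = - \frac{3}{2} + \frac{\left(200 + i \sqrt{210}\right)^{2}}{4}$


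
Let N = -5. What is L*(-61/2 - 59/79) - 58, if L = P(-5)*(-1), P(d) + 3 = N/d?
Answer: -9519/79 ≈ -120.49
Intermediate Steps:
P(d) = -3 - 5/d
L = 2 (L = (-3 - 5/(-5))*(-1) = (-3 - 5*(-⅕))*(-1) = (-3 + 1)*(-1) = -2*(-1) = 2)
L*(-61/2 - 59/79) - 58 = 2*(-61/2 - 59/79) - 58 = 2*(-4937/158) - 58 = -4937/79 - 58 = -9519/79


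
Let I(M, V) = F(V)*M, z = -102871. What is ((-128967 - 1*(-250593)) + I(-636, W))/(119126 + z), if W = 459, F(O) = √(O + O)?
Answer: 121626/16255 - 1908*√102/16255 ≈ 6.2969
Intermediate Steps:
F(O) = √2*√O (F(O) = √(2*O) = √2*√O)
I(M, V) = M*√2*√V (I(M, V) = (√2*√V)*M = M*√2*√V)
((-128967 - 1*(-250593)) + I(-636, W))/(119126 + z) = ((-128967 - 1*(-250593)) - 636*√2*√459)/(119126 - 102871) = ((-128967 + 250593) - 636*√2*3*√51)/16255 = (121626 - 1908*√102)*(1/16255) = 121626/16255 - 1908*√102/16255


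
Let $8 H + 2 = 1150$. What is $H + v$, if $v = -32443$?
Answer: $- \frac{64599}{2} \approx -32300.0$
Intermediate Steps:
$H = \frac{287}{2}$ ($H = - \frac{1}{4} + \frac{1}{8} \cdot 1150 = - \frac{1}{4} + \frac{575}{4} = \frac{287}{2} \approx 143.5$)
$H + v = \frac{287}{2} - 32443 = - \frac{64599}{2}$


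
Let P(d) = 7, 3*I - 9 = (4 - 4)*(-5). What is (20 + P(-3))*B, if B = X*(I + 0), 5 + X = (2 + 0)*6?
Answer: 567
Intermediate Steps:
I = 3 (I = 3 + ((4 - 4)*(-5))/3 = 3 + (0*(-5))/3 = 3 + (⅓)*0 = 3 + 0 = 3)
X = 7 (X = -5 + (2 + 0)*6 = -5 + 2*6 = -5 + 12 = 7)
B = 21 (B = 7*(3 + 0) = 7*3 = 21)
(20 + P(-3))*B = (20 + 7)*21 = 27*21 = 567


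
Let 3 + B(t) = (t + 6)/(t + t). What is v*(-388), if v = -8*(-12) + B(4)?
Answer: -36569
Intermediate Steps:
B(t) = -3 + (6 + t)/(2*t) (B(t) = -3 + (t + 6)/(t + t) = -3 + (6 + t)/((2*t)) = -3 + (6 + t)*(1/(2*t)) = -3 + (6 + t)/(2*t))
v = 377/4 (v = -8*(-12) + (-5/2 + 3/4) = 96 + (-5/2 + 3*(¼)) = 96 + (-5/2 + ¾) = 96 - 7/4 = 377/4 ≈ 94.250)
v*(-388) = (377/4)*(-388) = -36569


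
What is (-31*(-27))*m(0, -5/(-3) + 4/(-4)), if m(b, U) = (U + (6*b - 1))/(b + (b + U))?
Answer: -837/2 ≈ -418.50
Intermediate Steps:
m(b, U) = (-1 + U + 6*b)/(U + 2*b) (m(b, U) = (U + (-1 + 6*b))/(b + (U + b)) = (-1 + U + 6*b)/(U + 2*b))
(-31*(-27))*m(0, -5/(-3) + 4/(-4)) = (-31*(-27))*((-1 + (-5/(-3) + 4/(-4)) + 6*0)/((-5/(-3) + 4/(-4)) + 2*0)) = 837*((-1 + (-5*(-⅓) + 4*(-¼)) + 0)/((-5*(-⅓) + 4*(-¼)) + 0)) = 837*((-1 + (5/3 - 1) + 0)/((5/3 - 1) + 0)) = 837*((-1 + ⅔ + 0)/(⅔ + 0)) = 837*(-⅓/(⅔)) = 837*((3/2)*(-⅓)) = 837*(-½) = -837/2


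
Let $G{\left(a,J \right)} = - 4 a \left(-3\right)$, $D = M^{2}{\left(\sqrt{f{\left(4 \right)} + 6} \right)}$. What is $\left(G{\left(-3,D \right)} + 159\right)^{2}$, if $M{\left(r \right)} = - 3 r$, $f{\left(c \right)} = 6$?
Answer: $15129$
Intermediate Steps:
$D = 108$ ($D = \left(- 3 \sqrt{6 + 6}\right)^{2} = \left(- 3 \sqrt{12}\right)^{2} = \left(- 3 \cdot 2 \sqrt{3}\right)^{2} = \left(- 6 \sqrt{3}\right)^{2} = 108$)
$G{\left(a,J \right)} = 12 a$
$\left(G{\left(-3,D \right)} + 159\right)^{2} = \left(12 \left(-3\right) + 159\right)^{2} = \left(-36 + 159\right)^{2} = 123^{2} = 15129$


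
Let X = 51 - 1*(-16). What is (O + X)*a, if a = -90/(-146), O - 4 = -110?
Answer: -1755/73 ≈ -24.041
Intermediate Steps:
O = -106 (O = 4 - 110 = -106)
X = 67 (X = 51 + 16 = 67)
a = 45/73 (a = -90*(-1/146) = 45/73 ≈ 0.61644)
(O + X)*a = (-106 + 67)*(45/73) = -39*45/73 = -1755/73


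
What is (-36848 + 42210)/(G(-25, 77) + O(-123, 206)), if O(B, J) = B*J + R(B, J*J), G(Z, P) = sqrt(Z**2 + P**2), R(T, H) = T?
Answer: -136521882/648255967 - 5362*sqrt(6554)/648255967 ≈ -0.21127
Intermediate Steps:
G(Z, P) = sqrt(P**2 + Z**2)
O(B, J) = B + B*J (O(B, J) = B*J + B = B + B*J)
(-36848 + 42210)/(G(-25, 77) + O(-123, 206)) = (-36848 + 42210)/(sqrt(77**2 + (-25)**2) - 123*(1 + 206)) = 5362/(sqrt(5929 + 625) - 123*207) = 5362/(sqrt(6554) - 25461) = 5362/(-25461 + sqrt(6554))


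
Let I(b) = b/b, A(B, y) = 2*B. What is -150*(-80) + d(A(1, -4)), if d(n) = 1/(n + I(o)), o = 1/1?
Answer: 36001/3 ≈ 12000.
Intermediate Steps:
o = 1 (o = 1*1 = 1)
I(b) = 1
d(n) = 1/(1 + n) (d(n) = 1/(n + 1) = 1/(1 + n))
-150*(-80) + d(A(1, -4)) = -150*(-80) + 1/(1 + 2*1) = 12000 + 1/(1 + 2) = 12000 + 1/3 = 12000 + ⅓ = 36001/3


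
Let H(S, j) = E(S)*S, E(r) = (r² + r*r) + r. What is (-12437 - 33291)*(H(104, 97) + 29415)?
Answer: -104715245152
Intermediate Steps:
E(r) = r + 2*r² (E(r) = (r² + r²) + r = 2*r² + r = r + 2*r²)
H(S, j) = S²*(1 + 2*S) (H(S, j) = (S*(1 + 2*S))*S = S²*(1 + 2*S))
(-12437 - 33291)*(H(104, 97) + 29415) = (-12437 - 33291)*(104²*(1 + 2*104) + 29415) = -45728*(10816*(1 + 208) + 29415) = -45728*(10816*209 + 29415) = -45728*(2260544 + 29415) = -45728*2289959 = -104715245152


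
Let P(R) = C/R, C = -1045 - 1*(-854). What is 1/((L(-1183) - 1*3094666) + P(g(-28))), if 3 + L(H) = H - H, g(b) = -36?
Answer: -36/111407893 ≈ -3.2314e-7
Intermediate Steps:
C = -191 (C = -1045 + 854 = -191)
L(H) = -3 (L(H) = -3 + (H - H) = -3 + 0 = -3)
P(R) = -191/R
1/((L(-1183) - 1*3094666) + P(g(-28))) = 1/((-3 - 1*3094666) - 191/(-36)) = 1/((-3 - 3094666) - 191*(-1/36)) = 1/(-3094669 + 191/36) = 1/(-111407893/36) = -36/111407893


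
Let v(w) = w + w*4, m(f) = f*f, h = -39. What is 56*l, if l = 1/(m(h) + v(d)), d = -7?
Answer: 28/743 ≈ 0.037685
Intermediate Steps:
m(f) = f**2
v(w) = 5*w (v(w) = w + 4*w = 5*w)
l = 1/1486 (l = 1/((-39)**2 + 5*(-7)) = 1/(1521 - 35) = 1/1486 ≈ 0.00067295)
56*l = 56*(1/1486) = 28/743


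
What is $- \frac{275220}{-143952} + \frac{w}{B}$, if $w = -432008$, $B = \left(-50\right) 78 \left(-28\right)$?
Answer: $- \frac{167366623}{81872700} \approx -2.0442$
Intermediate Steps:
$B = 109200$ ($B = \left(-3900\right) \left(-28\right) = 109200$)
$- \frac{275220}{-143952} + \frac{w}{B} = - \frac{275220}{-143952} - \frac{432008}{109200} = \left(-275220\right) \left(- \frac{1}{143952}\right) - \frac{54001}{13650} = \frac{22935}{11996} - \frac{54001}{13650} = - \frac{167366623}{81872700}$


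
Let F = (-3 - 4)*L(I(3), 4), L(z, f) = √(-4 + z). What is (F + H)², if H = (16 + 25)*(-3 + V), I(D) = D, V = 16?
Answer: 284040 - 7462*I ≈ 2.8404e+5 - 7462.0*I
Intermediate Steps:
H = 533 (H = (16 + 25)*(-3 + 16) = 41*13 = 533)
F = -7*I (F = (-3 - 4)*√(-4 + 3) = -7*I ≈ -7.0*I)
(F + H)² = (-7*I + 533)² = (533 - 7*I)²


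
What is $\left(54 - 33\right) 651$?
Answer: $13671$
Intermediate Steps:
$\left(54 - 33\right) 651 = 21 \cdot 651 = 13671$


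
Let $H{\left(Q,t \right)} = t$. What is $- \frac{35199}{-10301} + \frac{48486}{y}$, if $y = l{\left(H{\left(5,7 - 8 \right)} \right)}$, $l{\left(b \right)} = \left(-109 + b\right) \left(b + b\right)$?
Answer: $\frac{253599033}{1133110} \approx 223.81$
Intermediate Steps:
$l{\left(b \right)} = 2 b \left(-109 + b\right)$ ($l{\left(b \right)} = \left(-109 + b\right) 2 b = 2 b \left(-109 + b\right)$)
$y = 220$ ($y = 2 \left(7 - 8\right) \left(-109 + \left(7 - 8\right)\right) = 2 \left(-1\right) \left(-109 - 1\right) = 2 \left(-1\right) \left(-110\right) = 220$)
$- \frac{35199}{-10301} + \frac{48486}{y} = - \frac{35199}{-10301} + \frac{48486}{220} = \left(-35199\right) \left(- \frac{1}{10301}\right) + 48486 \cdot \frac{1}{220} = \frac{35199}{10301} + \frac{24243}{110} = \frac{253599033}{1133110}$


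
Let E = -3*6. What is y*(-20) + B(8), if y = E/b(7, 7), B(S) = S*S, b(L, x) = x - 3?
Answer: 154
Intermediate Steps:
b(L, x) = -3 + x
E = -18
B(S) = S²
y = -9/2 (y = -18/(-3 + 7) = -18/4 = -18*¼ = -9/2 ≈ -4.5000)
y*(-20) + B(8) = -9/2*(-20) + 8² = 90 + 64 = 154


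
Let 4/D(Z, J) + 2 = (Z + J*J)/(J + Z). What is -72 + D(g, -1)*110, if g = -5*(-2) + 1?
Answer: -622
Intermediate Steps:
g = 11 (g = 10 + 1 = 11)
D(Z, J) = 4/(-2 + (Z + J²)/(J + Z)) (D(Z, J) = 4/(-2 + (Z + J*J)/(J + Z)) = 4/(-2 + (Z + J²)/(J + Z)))
-72 + D(g, -1)*110 = -72 + (4*(-1 + 11)/((-1)² - 1*11 - 2*(-1)))*110 = -72 + (4*10/(1 - 11 + 2))*110 = -72 + (4*10/(-8))*110 = -72 + (4*(-⅛)*10)*110 = -72 - 5*110 = -72 - 550 = -622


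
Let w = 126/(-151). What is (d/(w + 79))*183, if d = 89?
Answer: 2459337/11803 ≈ 208.37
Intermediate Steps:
w = -126/151 (w = 126*(-1/151) = -126/151 ≈ -0.83444)
(d/(w + 79))*183 = (89/(-126/151 + 79))*183 = (89/(11803/151))*183 = (89*(151/11803))*183 = (13439/11803)*183 = 2459337/11803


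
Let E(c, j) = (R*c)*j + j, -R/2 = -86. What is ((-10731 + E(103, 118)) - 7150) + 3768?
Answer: 2076493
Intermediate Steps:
R = 172 (R = -2*(-86) = 172)
E(c, j) = j + 172*c*j (E(c, j) = (172*c)*j + j = 172*c*j + j = j + 172*c*j)
((-10731 + E(103, 118)) - 7150) + 3768 = ((-10731 + 118*(1 + 172*103)) - 7150) + 3768 = ((-10731 + 118*(1 + 17716)) - 7150) + 3768 = ((-10731 + 118*17717) - 7150) + 3768 = ((-10731 + 2090606) - 7150) + 3768 = (2079875 - 7150) + 3768 = 2072725 + 3768 = 2076493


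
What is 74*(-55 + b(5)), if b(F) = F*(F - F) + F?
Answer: -3700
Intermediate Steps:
b(F) = F (b(F) = F*0 + F = 0 + F = F)
74*(-55 + b(5)) = 74*(-55 + 5) = 74*(-50) = -3700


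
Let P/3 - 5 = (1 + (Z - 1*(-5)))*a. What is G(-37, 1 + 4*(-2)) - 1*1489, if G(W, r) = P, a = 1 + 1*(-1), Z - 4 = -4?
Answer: -1474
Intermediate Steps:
Z = 0 (Z = 4 - 4 = 0)
a = 0 (a = 1 - 1 = 0)
P = 15 (P = 15 + 3*((1 + (0 - 1*(-5)))*0) = 15 + 3*((1 + (0 + 5))*0) = 15 + 3*((1 + 5)*0) = 15 + 3*(6*0) = 15 + 3*0 = 15 + 0 = 15)
G(W, r) = 15
G(-37, 1 + 4*(-2)) - 1*1489 = 15 - 1*1489 = 15 - 1489 = -1474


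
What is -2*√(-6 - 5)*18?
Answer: -36*I*√11 ≈ -119.4*I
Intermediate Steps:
-2*√(-6 - 5)*18 = -2*I*√11*18 = -36*I*√11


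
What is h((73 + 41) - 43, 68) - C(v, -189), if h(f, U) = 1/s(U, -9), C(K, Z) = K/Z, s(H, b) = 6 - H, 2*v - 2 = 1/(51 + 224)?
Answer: -17447/1611225 ≈ -0.010828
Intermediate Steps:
v = 551/550 (v = 1 + 1/(2*(51 + 224)) = 1 + (1/2)/275 = 1 + (1/2)*(1/275) = 1 + 1/550 = 551/550 ≈ 1.0018)
h(f, U) = 1/(6 - U)
h((73 + 41) - 43, 68) - C(v, -189) = -1/(-6 + 68) - 551/(550*(-189)) = -1/62 - 551*(-1)/(550*189) = -1*1/62 - 1*(-551/103950) = -1/62 + 551/103950 = -17447/1611225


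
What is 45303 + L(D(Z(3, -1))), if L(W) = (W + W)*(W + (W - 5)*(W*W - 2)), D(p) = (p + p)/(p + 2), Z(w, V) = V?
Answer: 45367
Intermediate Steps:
D(p) = 2*p/(2 + p) (D(p) = (2*p)/(2 + p) = 2*p/(2 + p))
L(W) = 2*W*(W + (-5 + W)*(-2 + W²)) (L(W) = (2*W)*(W + (-5 + W)*(W² - 2)) = (2*W)*(W + (-5 + W)*(-2 + W²)) = 2*W*(W + (-5 + W)*(-2 + W²)))
45303 + L(D(Z(3, -1))) = 45303 + 2*(2*(-1)/(2 - 1))*(10 + (2*(-1)/(2 - 1))³ - 2*(-1)/(2 - 1) - 5*4/(2 - 1)²) = 45303 + 2*(2*(-1)/1)*(10 + (2*(-1)/1)³ - 2*(-1)/1 - 5*(2*(-1)/1)²) = 45303 + 2*(2*(-1)*1)*(10 + (2*(-1)*1)³ - 2*(-1) - 5*(2*(-1)*1)²) = 45303 + 2*(-2)*(10 + (-2)³ - 1*(-2) - 5*(-2)²) = 45303 + 2*(-2)*(10 - 8 + 2 - 5*4) = 45303 + 2*(-2)*(10 - 8 + 2 - 20) = 45303 + 2*(-2)*(-16) = 45303 + 64 = 45367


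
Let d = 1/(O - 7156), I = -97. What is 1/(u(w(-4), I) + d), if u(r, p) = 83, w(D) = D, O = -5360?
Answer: 12516/1038827 ≈ 0.012048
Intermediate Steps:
d = -1/12516 (d = 1/(-5360 - 7156) = 1/(-12516) = -1/12516 ≈ -7.9898e-5)
1/(u(w(-4), I) + d) = 1/(83 - 1/12516) = 1/(1038827/12516) = 12516/1038827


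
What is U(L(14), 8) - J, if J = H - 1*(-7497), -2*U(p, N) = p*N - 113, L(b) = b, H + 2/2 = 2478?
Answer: -19947/2 ≈ -9973.5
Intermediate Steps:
H = 2477 (H = -1 + 2478 = 2477)
U(p, N) = 113/2 - N*p/2 (U(p, N) = -(p*N - 113)/2 = -(N*p - 113)/2 = -(-113 + N*p)/2 = 113/2 - N*p/2)
J = 9974 (J = 2477 - 1*(-7497) = 2477 + 7497 = 9974)
U(L(14), 8) - J = (113/2 - ½*8*14) - 1*9974 = (113/2 - 56) - 9974 = ½ - 9974 = -19947/2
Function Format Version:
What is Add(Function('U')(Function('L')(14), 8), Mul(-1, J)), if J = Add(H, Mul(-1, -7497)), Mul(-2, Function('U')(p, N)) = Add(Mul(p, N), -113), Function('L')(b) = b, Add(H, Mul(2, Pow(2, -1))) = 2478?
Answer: Rational(-19947, 2) ≈ -9973.5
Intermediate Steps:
H = 2477 (H = Add(-1, 2478) = 2477)
Function('U')(p, N) = Add(Rational(113, 2), Mul(Rational(-1, 2), N, p)) (Function('U')(p, N) = Mul(Rational(-1, 2), Add(Mul(p, N), -113)) = Mul(Rational(-1, 2), Add(Mul(N, p), -113)) = Mul(Rational(-1, 2), Add(-113, Mul(N, p))) = Add(Rational(113, 2), Mul(Rational(-1, 2), N, p)))
J = 9974 (J = Add(2477, Mul(-1, -7497)) = Add(2477, 7497) = 9974)
Add(Function('U')(Function('L')(14), 8), Mul(-1, J)) = Add(Add(Rational(113, 2), Mul(Rational(-1, 2), 8, 14)), Mul(-1, 9974)) = Add(Add(Rational(113, 2), -56), -9974) = Add(Rational(1, 2), -9974) = Rational(-19947, 2)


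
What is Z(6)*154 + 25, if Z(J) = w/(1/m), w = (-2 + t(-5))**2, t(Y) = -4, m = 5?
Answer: 27745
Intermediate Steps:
w = 36 (w = (-2 - 4)**2 = (-6)**2 = 36)
Z(J) = 180 (Z(J) = 36/(1/5) = 36*5 = 180)
Z(6)*154 + 25 = 180*154 + 25 = 27720 + 25 = 27745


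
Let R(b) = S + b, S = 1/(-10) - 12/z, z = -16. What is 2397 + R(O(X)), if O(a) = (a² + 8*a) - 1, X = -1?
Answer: 47793/20 ≈ 2389.6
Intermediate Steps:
O(a) = -1 + a² + 8*a
S = 13/20 (S = 1/(-10) - 12/(-16) = 1*(-⅒) - 12*(-1/16) = -⅒ + ¾ = 13/20 ≈ 0.65000)
R(b) = 13/20 + b
2397 + R(O(X)) = 2397 + (13/20 + (-1 + (-1)² + 8*(-1))) = 2397 + (13/20 + (-1 + 1 - 8)) = 2397 + (13/20 - 8) = 2397 - 147/20 = 47793/20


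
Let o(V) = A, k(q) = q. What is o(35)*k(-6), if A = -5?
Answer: 30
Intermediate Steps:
o(V) = -5
o(35)*k(-6) = -5*(-6) = 30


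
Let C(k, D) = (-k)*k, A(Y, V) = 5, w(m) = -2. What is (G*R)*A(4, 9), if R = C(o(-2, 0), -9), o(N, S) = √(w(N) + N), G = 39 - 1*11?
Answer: 560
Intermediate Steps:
G = 28 (G = 39 - 11 = 28)
o(N, S) = √(-2 + N)
C(k, D) = -k²
R = 4 (R = -(√(-2 - 2))² = -(√(-4))² = -(2*I)² = -1*(-4) = 4)
(G*R)*A(4, 9) = (28*4)*5 = 112*5 = 560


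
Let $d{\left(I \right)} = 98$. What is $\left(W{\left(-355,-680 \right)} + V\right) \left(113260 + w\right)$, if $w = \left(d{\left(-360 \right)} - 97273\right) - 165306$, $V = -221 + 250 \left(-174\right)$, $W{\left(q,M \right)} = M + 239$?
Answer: $6589897802$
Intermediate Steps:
$W{\left(q,M \right)} = 239 + M$
$V = -43721$ ($V = -221 - 43500 = -43721$)
$w = -262481$ ($w = \left(98 - 97273\right) - 165306 = -97175 - 165306 = -262481$)
$\left(W{\left(-355,-680 \right)} + V\right) \left(113260 + w\right) = \left(\left(239 - 680\right) - 43721\right) \left(113260 - 262481\right) = \left(-441 - 43721\right) \left(-149221\right) = \left(-44162\right) \left(-149221\right) = 6589897802$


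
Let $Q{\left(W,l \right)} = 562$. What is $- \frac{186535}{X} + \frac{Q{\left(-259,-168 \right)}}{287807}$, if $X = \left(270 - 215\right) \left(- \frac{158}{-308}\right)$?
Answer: $- \frac{150320976088}{22736753} \approx -6611.4$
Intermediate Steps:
$X = \frac{395}{14}$ ($X = 55 \left(\left(-158\right) \left(- \frac{1}{308}\right)\right) = 55 \cdot \frac{79}{154} = \frac{395}{14} \approx 28.214$)
$- \frac{186535}{X} + \frac{Q{\left(-259,-168 \right)}}{287807} = - \frac{186535}{\frac{395}{14}} + \frac{562}{287807} = \left(-186535\right) \frac{14}{395} + 562 \cdot \frac{1}{287807} = - \frac{522298}{79} + \frac{562}{287807} = - \frac{150320976088}{22736753}$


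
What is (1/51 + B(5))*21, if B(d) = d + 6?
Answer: 3934/17 ≈ 231.41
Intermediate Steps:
B(d) = 6 + d
(1/51 + B(5))*21 = (1/51 + (6 + 5))*21 = (1/51 + 11)*21 = (562/51)*21 = 3934/17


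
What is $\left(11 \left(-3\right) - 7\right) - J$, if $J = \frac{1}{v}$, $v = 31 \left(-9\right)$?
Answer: $- \frac{11159}{279} \approx -39.996$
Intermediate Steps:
$v = -279$
$J = - \frac{1}{279}$ ($J = \frac{1}{-279} = - \frac{1}{279} \approx -0.0035842$)
$\left(11 \left(-3\right) - 7\right) - J = \left(11 \left(-3\right) - 7\right) - - \frac{1}{279} = \left(-33 - 7\right) + \frac{1}{279} = -40 + \frac{1}{279} = - \frac{11159}{279}$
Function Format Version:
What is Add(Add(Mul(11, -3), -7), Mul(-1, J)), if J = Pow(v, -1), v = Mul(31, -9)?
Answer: Rational(-11159, 279) ≈ -39.996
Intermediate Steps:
v = -279
J = Rational(-1, 279) (J = Pow(-279, -1) = Rational(-1, 279) ≈ -0.0035842)
Add(Add(Mul(11, -3), -7), Mul(-1, J)) = Add(Add(Mul(11, -3), -7), Mul(-1, Rational(-1, 279))) = Add(Add(-33, -7), Rational(1, 279)) = Add(-40, Rational(1, 279)) = Rational(-11159, 279)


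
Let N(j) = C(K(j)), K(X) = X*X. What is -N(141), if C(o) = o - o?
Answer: 0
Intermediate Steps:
K(X) = X²
C(o) = 0
N(j) = 0
-N(141) = -1*0 = 0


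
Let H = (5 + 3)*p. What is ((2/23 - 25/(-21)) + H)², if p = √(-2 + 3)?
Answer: 20079361/233289 ≈ 86.071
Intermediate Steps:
p = 1 (p = √1 = 1)
H = 8 (H = (5 + 3)*1 = 8*1 = 8)
((2/23 - 25/(-21)) + H)² = ((2/23 - 25/(-21)) + 8)² = ((2*(1/23) - 25*(-1/21)) + 8)² = ((2/23 + 25/21) + 8)² = (617/483 + 8)² = (4481/483)² = 20079361/233289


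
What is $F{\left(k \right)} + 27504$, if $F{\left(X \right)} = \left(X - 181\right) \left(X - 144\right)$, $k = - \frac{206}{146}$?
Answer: $\frac{287918156}{5329} \approx 54029.0$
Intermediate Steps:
$k = - \frac{103}{73}$ ($k = \left(-206\right) \frac{1}{146} = - \frac{103}{73} \approx -1.411$)
$F{\left(X \right)} = \left(-181 + X\right) \left(-144 + X\right)$
$F{\left(k \right)} + 27504 = \left(26064 + \left(- \frac{103}{73}\right)^{2} - - \frac{33475}{73}\right) + 27504 = \left(26064 + \frac{10609}{5329} + \frac{33475}{73}\right) + 27504 = \frac{141349340}{5329} + 27504 = \frac{287918156}{5329}$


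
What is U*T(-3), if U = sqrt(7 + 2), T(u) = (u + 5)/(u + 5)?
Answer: 3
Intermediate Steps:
T(u) = 1 (T(u) = (5 + u)/(5 + u) = 1)
U = 3 (U = sqrt(9) = 3)
U*T(-3) = 3*1 = 3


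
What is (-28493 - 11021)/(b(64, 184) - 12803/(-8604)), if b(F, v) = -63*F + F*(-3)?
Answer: 339978456/36330493 ≈ 9.3579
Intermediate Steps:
b(F, v) = -66*F (b(F, v) = -63*F - 3*F = -66*F)
(-28493 - 11021)/(b(64, 184) - 12803/(-8604)) = (-28493 - 11021)/(-66*64 - 12803/(-8604)) = -39514/(-4224 - 12803*(-1/8604)) = -39514/(-4224 + 12803/8604) = -39514/(-36330493/8604) = -39514*(-8604/36330493) = 339978456/36330493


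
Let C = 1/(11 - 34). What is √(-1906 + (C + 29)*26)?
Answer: I*√610006/23 ≈ 33.958*I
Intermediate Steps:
C = -1/23 (C = 1/(-23) = -1/23 ≈ -0.043478)
√(-1906 + (C + 29)*26) = √(-1906 + (-1/23 + 29)*26) = √(-1906 + (666/23)*26) = √(-1906 + 17316/23) = √(-26522/23) = I*√610006/23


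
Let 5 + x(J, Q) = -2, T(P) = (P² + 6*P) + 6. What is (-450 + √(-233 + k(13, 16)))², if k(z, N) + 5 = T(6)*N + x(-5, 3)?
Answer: (450 - √1003)² ≈ 1.7500e+5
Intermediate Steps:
T(P) = 6 + P² + 6*P
x(J, Q) = -7 (x(J, Q) = -5 - 2 = -7)
k(z, N) = -12 + 78*N (k(z, N) = -5 + ((6 + 6² + 6*6)*N - 7) = -5 + ((6 + 36 + 36)*N - 7) = -5 + (78*N - 7) = -5 + (-7 + 78*N) = -12 + 78*N)
(-450 + √(-233 + k(13, 16)))² = (-450 + √(-233 + (-12 + 78*16)))² = (-450 + √(-233 + (-12 + 1248)))² = (-450 + √(-233 + 1236))² = (-450 + √1003)²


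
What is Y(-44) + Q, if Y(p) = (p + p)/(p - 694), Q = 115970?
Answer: 42792974/369 ≈ 1.1597e+5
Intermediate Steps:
Y(p) = 2*p/(-694 + p) (Y(p) = (2*p)/(-694 + p) = 2*p/(-694 + p))
Y(-44) + Q = 2*(-44)/(-694 - 44) + 115970 = 2*(-44)/(-738) + 115970 = 2*(-44)*(-1/738) + 115970 = 44/369 + 115970 = 42792974/369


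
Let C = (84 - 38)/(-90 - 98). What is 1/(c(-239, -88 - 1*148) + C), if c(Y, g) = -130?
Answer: -94/12243 ≈ -0.0076779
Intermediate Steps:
C = -23/94 (C = 46/(-188) = 46*(-1/188) = -23/94 ≈ -0.24468)
1/(c(-239, -88 - 1*148) + C) = 1/(-130 - 23/94) = 1/(-12243/94) = -94/12243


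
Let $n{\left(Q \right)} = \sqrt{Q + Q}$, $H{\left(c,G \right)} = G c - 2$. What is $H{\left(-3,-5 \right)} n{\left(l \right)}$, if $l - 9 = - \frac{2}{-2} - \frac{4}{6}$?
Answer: $\frac{26 \sqrt{42}}{3} \approx 56.166$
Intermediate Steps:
$H{\left(c,G \right)} = -2 + G c$
$l = \frac{28}{3}$ ($l = 9 - \left(-1 + \frac{2}{3}\right) = 9 - - \frac{1}{3} = 9 + \left(1 - \frac{2}{3}\right) = 9 + \frac{1}{3} = \frac{28}{3} \approx 9.3333$)
$n{\left(Q \right)} = \sqrt{2} \sqrt{Q}$ ($n{\left(Q \right)} = \sqrt{2 Q} = \sqrt{2} \sqrt{Q}$)
$H{\left(-3,-5 \right)} n{\left(l \right)} = \left(-2 - -15\right) \sqrt{2} \sqrt{\frac{28}{3}} = \left(-2 + 15\right) \sqrt{2} \frac{2 \sqrt{21}}{3} = 13 \frac{2 \sqrt{42}}{3} = \frac{26 \sqrt{42}}{3}$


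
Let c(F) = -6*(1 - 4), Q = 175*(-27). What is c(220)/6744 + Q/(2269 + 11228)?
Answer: -1756803/5056876 ≈ -0.34741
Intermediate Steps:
Q = -4725
c(F) = 18 (c(F) = -6*(-3) = 18)
c(220)/6744 + Q/(2269 + 11228) = 18/6744 - 4725/(2269 + 11228) = 18*(1/6744) - 4725/13497 = 3/1124 - 4725*1/13497 = 3/1124 - 1575/4499 = -1756803/5056876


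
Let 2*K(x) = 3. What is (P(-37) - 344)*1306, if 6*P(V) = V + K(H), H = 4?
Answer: -2741947/6 ≈ -4.5699e+5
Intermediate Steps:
K(x) = 3/2 (K(x) = (½)*3 = 3/2)
P(V) = ¼ + V/6 (P(V) = (V + 3/2)/6 = (3/2 + V)/6 = ¼ + V/6)
(P(-37) - 344)*1306 = ((¼ + (⅙)*(-37)) - 344)*1306 = ((¼ - 37/6) - 344)*1306 = (-71/12 - 344)*1306 = -4199/12*1306 = -2741947/6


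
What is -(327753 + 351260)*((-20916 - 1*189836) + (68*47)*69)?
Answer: -6635315036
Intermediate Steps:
-(327753 + 351260)*((-20916 - 1*189836) + (68*47)*69) = -679013*((-20916 - 189836) + 3196*69) = -679013*(-210752 + 220524) = -679013*9772 = -1*6635315036 = -6635315036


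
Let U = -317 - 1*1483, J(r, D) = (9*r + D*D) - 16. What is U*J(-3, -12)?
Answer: -181800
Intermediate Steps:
J(r, D) = -16 + D² + 9*r (J(r, D) = (9*r + D²) - 16 = (D² + 9*r) - 16 = -16 + D² + 9*r)
U = -1800 (U = -317 - 1483 = -1800)
U*J(-3, -12) = -1800*(-16 + (-12)² + 9*(-3)) = -1800*(-16 + 144 - 27) = -1800*101 = -181800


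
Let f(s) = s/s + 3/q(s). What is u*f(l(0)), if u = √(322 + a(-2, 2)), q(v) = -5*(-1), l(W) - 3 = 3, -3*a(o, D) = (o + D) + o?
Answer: 176*√6/15 ≈ 28.741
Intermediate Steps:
a(o, D) = -2*o/3 - D/3 (a(o, D) = -((o + D) + o)/3 = -((D + o) + o)/3 = -(D + 2*o)/3 = -2*o/3 - D/3)
l(W) = 6 (l(W) = 3 + 3 = 6)
q(v) = 5
u = 22*√6/3 (u = √(322 + (-⅔*(-2) - ⅓*2)) = √(322 + (4/3 - ⅔)) = √(322 + ⅔) = √(968/3) = 22*√6/3 ≈ 17.963)
f(s) = 8/5 (f(s) = s/s + 3/5 = 1 + 3*(⅕) = 1 + ⅗ = 8/5)
u*f(l(0)) = (22*√6/3)*(8/5) = 176*√6/15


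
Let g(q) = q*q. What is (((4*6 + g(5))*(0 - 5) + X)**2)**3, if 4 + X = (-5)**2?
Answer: 126324651851776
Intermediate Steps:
g(q) = q**2
X = 21 (X = -4 + (-5)**2 = -4 + 25 = 21)
(((4*6 + g(5))*(0 - 5) + X)**2)**3 = (((4*6 + 5**2)*(0 - 5) + 21)**2)**3 = (((24 + 25)*(-5) + 21)**2)**3 = ((49*(-5) + 21)**2)**3 = ((-245 + 21)**2)**3 = ((-224)**2)**3 = 50176**3 = 126324651851776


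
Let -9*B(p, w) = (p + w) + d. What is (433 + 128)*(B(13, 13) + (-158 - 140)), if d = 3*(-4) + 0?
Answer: -504152/3 ≈ -1.6805e+5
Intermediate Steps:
d = -12 (d = -12 + 0 = -12)
B(p, w) = 4/3 - p/9 - w/9 (B(p, w) = -((p + w) - 12)/9 = -(-12 + p + w)/9 = 4/3 - p/9 - w/9)
(433 + 128)*(B(13, 13) + (-158 - 140)) = (433 + 128)*((4/3 - ⅑*13 - ⅑*13) + (-158 - 140)) = 561*((4/3 - 13/9 - 13/9) - 298) = 561*(-14/9 - 298) = 561*(-2696/9) = -504152/3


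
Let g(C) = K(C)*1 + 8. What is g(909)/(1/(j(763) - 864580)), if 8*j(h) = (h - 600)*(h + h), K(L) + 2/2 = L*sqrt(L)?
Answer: -23337657/4 - 9091684377*sqrt(101)/4 ≈ -2.2848e+10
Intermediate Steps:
K(L) = -1 + L**(3/2) (K(L) = -1 + L*sqrt(L) = -1 + L**(3/2))
g(C) = 7 + C**(3/2) (g(C) = (-1 + C**(3/2))*1 + 8 = (-1 + C**(3/2)) + 8 = 7 + C**(3/2))
j(h) = h*(-600 + h)/4 (j(h) = ((h - 600)*(h + h))/8 = ((-600 + h)*(2*h))/8 = (2*h*(-600 + h))/8 = h*(-600 + h)/4)
g(909)/(1/(j(763) - 864580)) = (7 + 909**(3/2))/(1/((1/4)*763*(-600 + 763) - 864580)) = (7 + 2727*sqrt(101))/(1/((1/4)*763*163 - 864580)) = (7 + 2727*sqrt(101))/(1/(124369/4 - 864580)) = (7 + 2727*sqrt(101))/(1/(-3333951/4)) = (7 + 2727*sqrt(101))/(-4/3333951) = (7 + 2727*sqrt(101))*(-3333951/4) = -23337657/4 - 9091684377*sqrt(101)/4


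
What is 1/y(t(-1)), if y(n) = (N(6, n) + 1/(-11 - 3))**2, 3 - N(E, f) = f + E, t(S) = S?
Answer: 196/841 ≈ 0.23306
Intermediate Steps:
N(E, f) = 3 - E - f (N(E, f) = 3 - (f + E) = 3 - (E + f) = 3 + (-E - f) = 3 - E - f)
y(n) = (-43/14 - n)**2 (y(n) = ((3 - 1*6 - n) + 1/(-11 - 3))**2 = ((3 - 6 - n) + 1/(-14))**2 = ((-3 - n) - 1/14)**2 = (-43/14 - n)**2)
1/y(t(-1)) = 1/((43 + 14*(-1))**2/196) = 1/((43 - 14)**2/196) = 1/((1/196)*29**2) = 1/((1/196)*841) = 1/(841/196) = 196/841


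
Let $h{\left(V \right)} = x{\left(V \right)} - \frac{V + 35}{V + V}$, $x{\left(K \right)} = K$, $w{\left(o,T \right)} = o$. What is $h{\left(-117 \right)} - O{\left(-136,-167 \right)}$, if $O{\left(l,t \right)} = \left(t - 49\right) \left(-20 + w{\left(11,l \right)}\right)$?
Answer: $- \frac{241178}{117} \approx -2061.4$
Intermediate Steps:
$O{\left(l,t \right)} = 441 - 9 t$ ($O{\left(l,t \right)} = \left(t - 49\right) \left(-20 + 11\right) = \left(-49 + t\right) \left(-9\right) = 441 - 9 t$)
$h{\left(V \right)} = V - \frac{35 + V}{2 V}$ ($h{\left(V \right)} = V - \frac{V + 35}{V + V} = V - \frac{35 + V}{2 V}$)
$h{\left(-117 \right)} - O{\left(-136,-167 \right)} = \left(- \frac{1}{2} - 117 - \frac{35}{2 \left(-117\right)}\right) - \left(441 - -1503\right) = \left(- \frac{1}{2} - 117 - - \frac{35}{234}\right) - \left(441 + 1503\right) = \left(- \frac{1}{2} - 117 + \frac{35}{234}\right) - 1944 = - \frac{13730}{117} - 1944 = - \frac{241178}{117}$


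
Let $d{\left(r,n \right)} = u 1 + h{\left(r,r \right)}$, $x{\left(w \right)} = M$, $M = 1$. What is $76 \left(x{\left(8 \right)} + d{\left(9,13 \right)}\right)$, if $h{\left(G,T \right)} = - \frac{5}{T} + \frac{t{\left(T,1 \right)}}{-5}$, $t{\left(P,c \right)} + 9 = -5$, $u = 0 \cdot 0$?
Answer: $\frac{11096}{45} \approx 246.58$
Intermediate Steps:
$u = 0$
$t{\left(P,c \right)} = -14$ ($t{\left(P,c \right)} = -9 - 5 = -14$)
$x{\left(w \right)} = 1$
$h{\left(G,T \right)} = \frac{14}{5} - \frac{5}{T}$ ($h{\left(G,T \right)} = - \frac{5}{T} - \frac{14}{-5} = - \frac{5}{T} - - \frac{14}{5} = - \frac{5}{T} + \frac{14}{5} = \frac{14}{5} - \frac{5}{T}$)
$d{\left(r,n \right)} = \frac{14}{5} - \frac{5}{r}$ ($d{\left(r,n \right)} = 0 \cdot 1 + \left(\frac{14}{5} - \frac{5}{r}\right) = 0 + \left(\frac{14}{5} - \frac{5}{r}\right) = \frac{14}{5} - \frac{5}{r}$)
$76 \left(x{\left(8 \right)} + d{\left(9,13 \right)}\right) = 76 \left(1 + \left(\frac{14}{5} - \frac{5}{9}\right)\right) = 76 \left(1 + \frac{101}{45}\right) = 76 \cdot \frac{146}{45} = \frac{11096}{45}$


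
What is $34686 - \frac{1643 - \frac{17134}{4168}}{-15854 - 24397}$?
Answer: $\frac{2909572067069}{83883084} \approx 34686.0$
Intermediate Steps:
$34686 - \frac{1643 - \frac{17134}{4168}}{-15854 - 24397} = 34686 - \frac{1643 - \frac{8567}{2084}}{-40251} = 34686 - \left(1643 - \frac{8567}{2084}\right) \left(- \frac{1}{40251}\right) = 34686 - \frac{3415445}{2084} \left(- \frac{1}{40251}\right) = 34686 - - \frac{3415445}{83883084} = 34686 + \frac{3415445}{83883084} = \frac{2909572067069}{83883084}$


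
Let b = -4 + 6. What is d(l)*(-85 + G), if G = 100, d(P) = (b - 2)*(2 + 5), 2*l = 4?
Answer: 0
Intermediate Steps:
l = 2 (l = (1/2)*4 = 2)
b = 2
d(P) = 0 (d(P) = (2 - 2)*(2 + 5) = 0*7 = 0)
d(l)*(-85 + G) = 0*(-85 + 100) = 0*15 = 0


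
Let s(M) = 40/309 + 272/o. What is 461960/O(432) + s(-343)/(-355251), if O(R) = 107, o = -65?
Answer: 3296184546831536/763468147845 ≈ 4317.4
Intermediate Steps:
s(M) = -81448/20085 (s(M) = 40/309 + 272/(-65) = 40*(1/309) + 272*(-1/65) = 40/309 - 272/65 = -81448/20085)
461960/O(432) + s(-343)/(-355251) = 461960/107 - 81448/20085/(-355251) = 461960*(1/107) - 81448/20085*(-1/355251) = 461960/107 + 81448/7135216335 = 3296184546831536/763468147845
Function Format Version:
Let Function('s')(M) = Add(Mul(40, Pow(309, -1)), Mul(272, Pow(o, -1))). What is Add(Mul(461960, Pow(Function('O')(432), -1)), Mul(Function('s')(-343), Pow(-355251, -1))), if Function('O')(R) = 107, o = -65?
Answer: Rational(3296184546831536, 763468147845) ≈ 4317.4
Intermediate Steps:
Function('s')(M) = Rational(-81448, 20085) (Function('s')(M) = Add(Mul(40, Pow(309, -1)), Mul(272, Pow(-65, -1))) = Add(Mul(40, Rational(1, 309)), Mul(272, Rational(-1, 65))) = Add(Rational(40, 309), Rational(-272, 65)) = Rational(-81448, 20085))
Add(Mul(461960, Pow(Function('O')(432), -1)), Mul(Function('s')(-343), Pow(-355251, -1))) = Add(Mul(461960, Pow(107, -1)), Mul(Rational(-81448, 20085), Pow(-355251, -1))) = Add(Mul(461960, Rational(1, 107)), Mul(Rational(-81448, 20085), Rational(-1, 355251))) = Add(Rational(461960, 107), Rational(81448, 7135216335)) = Rational(3296184546831536, 763468147845)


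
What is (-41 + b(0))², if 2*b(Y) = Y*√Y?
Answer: 1681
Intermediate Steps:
b(Y) = Y^(3/2)/2 (b(Y) = (Y*√Y)/2 = Y^(3/2)/2)
(-41 + b(0))² = (-41 + 0^(3/2)/2)² = (-41 + (½)*0)² = (-41 + 0)² = (-41)² = 1681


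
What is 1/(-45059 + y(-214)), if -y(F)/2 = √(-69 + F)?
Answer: I/(-45059*I + 2*√283) ≈ -2.2193e-5 + 1.6571e-8*I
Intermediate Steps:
y(F) = -2*√(-69 + F)
1/(-45059 + y(-214)) = 1/(-45059 - 2*√(-69 - 214)) = 1/(-45059 - 2*I*√283)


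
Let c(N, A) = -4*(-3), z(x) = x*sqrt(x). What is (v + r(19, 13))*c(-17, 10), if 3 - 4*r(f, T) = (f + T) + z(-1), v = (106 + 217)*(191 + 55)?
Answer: 953409 + 3*I ≈ 9.5341e+5 + 3.0*I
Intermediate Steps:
v = 79458 (v = 323*246 = 79458)
z(x) = x**(3/2)
c(N, A) = 12
r(f, T) = 3/4 - T/4 - f/4 + I/4 (r(f, T) = 3/4 - ((f + T) + (-1)**(3/2))/4 = 3/4 - ((T + f) - I)/4 = 3/4 - (T + f - I)/4 = 3/4 + (-T/4 - f/4 + I/4) = 3/4 - T/4 - f/4 + I/4)
(v + r(19, 13))*c(-17, 10) = (79458 + (3/4 - 1/4*13 - 1/4*19 + I/4))*12 = (79458 + (3/4 - 13/4 - 19/4 + I/4))*12 = (79458 + (-29/4 + I/4))*12 = (317803/4 + I/4)*12 = 953409 + 3*I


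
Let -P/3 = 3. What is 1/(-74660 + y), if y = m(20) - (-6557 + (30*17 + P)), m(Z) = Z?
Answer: -1/68584 ≈ -1.4581e-5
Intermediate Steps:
P = -9 (P = -3*3 = -9)
y = 6076 (y = 20 - (-6557 + (30*17 - 9)) = 20 - (-6557 + (510 - 9)) = 20 - (-6557 + 501) = 20 - 1*(-6056) = 20 + 6056 = 6076)
1/(-74660 + y) = 1/(-74660 + 6076) = 1/(-68584) = -1/68584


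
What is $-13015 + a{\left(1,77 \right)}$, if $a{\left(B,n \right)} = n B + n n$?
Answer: $-7009$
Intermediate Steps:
$a{\left(B,n \right)} = n^{2} + B n$ ($a{\left(B,n \right)} = B n + n^{2} = n^{2} + B n$)
$-13015 + a{\left(1,77 \right)} = -13015 + 77 \left(1 + 77\right) = -13015 + 77 \cdot 78 = -13015 + 6006 = -7009$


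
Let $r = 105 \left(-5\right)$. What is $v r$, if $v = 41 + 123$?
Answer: $-86100$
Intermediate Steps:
$r = -525$
$v = 164$
$v r = 164 \left(-525\right) = -86100$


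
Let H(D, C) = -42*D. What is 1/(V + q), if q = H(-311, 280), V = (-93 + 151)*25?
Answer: 1/14512 ≈ 6.8908e-5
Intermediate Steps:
V = 1450 (V = 58*25 = 1450)
q = 13062 (q = -42*(-311) = 13062)
1/(V + q) = 1/(1450 + 13062) = 1/14512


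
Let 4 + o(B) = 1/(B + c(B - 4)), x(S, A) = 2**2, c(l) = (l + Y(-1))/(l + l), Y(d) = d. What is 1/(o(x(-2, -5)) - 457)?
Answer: nan ≈ nan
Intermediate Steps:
c(l) = (-1 + l)/(2*l) (c(l) = (l - 1)/(l + l) = (-1 + l)/((2*l)) = (-1 + l)*(1/(2*l)) = (-1 + l)/(2*l))
x(S, A) = 4
o(B) = -4 + 1/(B + (-5 + B)/(2*(-4 + B))) (o(B) = -4 + 1/(B + (-1 + (B - 4))/(2*(B - 4))) = -4 + 1/(B + (-1 + (-4 + B))/(2*(-4 + B))) = -4 + 1/(B + (-5 + B)/(2*(-4 + B))))
1/(o(x(-2, -5)) - 457) = 1/(2*(6 - 4*4**2 + 15*4)/(-5 - 7*4 + 2*4**2) - 457) = 1/(2*(6 - 4*16 + 60)/(-5 - 28 + 2*16) - 457) = 1/(2*(6 - 64 + 60)/(-5 - 28 + 32) - 457) = 1/(2*2/(-1) - 457) = 1/(2*(-1)*2 - 457) = 1/(-4 - 457) = 1/(-461) = -1/461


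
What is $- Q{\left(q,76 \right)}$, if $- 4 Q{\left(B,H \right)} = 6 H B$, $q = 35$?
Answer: $3990$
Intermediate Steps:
$Q{\left(B,H \right)} = - \frac{3 B H}{2}$ ($Q{\left(B,H \right)} = - \frac{6 H B}{4} = - \frac{6 B H}{4} = - \frac{3 B H}{2}$)
$- Q{\left(q,76 \right)} = - \frac{\left(-3\right) 35 \cdot 76}{2} = \left(-1\right) \left(-3990\right) = 3990$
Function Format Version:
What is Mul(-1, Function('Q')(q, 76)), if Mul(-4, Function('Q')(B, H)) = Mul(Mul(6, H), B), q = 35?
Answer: 3990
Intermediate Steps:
Function('Q')(B, H) = Mul(Rational(-3, 2), B, H) (Function('Q')(B, H) = Mul(Rational(-1, 4), Mul(Mul(6, H), B)) = Mul(Rational(-1, 4), Mul(6, B, H)) = Mul(Rational(-3, 2), B, H))
Mul(-1, Function('Q')(q, 76)) = Mul(-1, Mul(Rational(-3, 2), 35, 76)) = Mul(-1, -3990) = 3990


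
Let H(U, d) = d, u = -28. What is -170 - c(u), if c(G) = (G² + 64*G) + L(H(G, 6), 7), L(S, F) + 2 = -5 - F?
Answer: 852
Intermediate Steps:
L(S, F) = -7 - F (L(S, F) = -2 + (-5 - F) = -7 - F)
c(G) = -14 + G² + 64*G (c(G) = (G² + 64*G) + (-7 - 1*7) = (G² + 64*G) + (-7 - 7) = (G² + 64*G) - 14 = -14 + G² + 64*G)
-170 - c(u) = -170 - (-14 + (-28)² + 64*(-28)) = -170 - (-14 + 784 - 1792) = -170 - 1*(-1022) = -170 + 1022 = 852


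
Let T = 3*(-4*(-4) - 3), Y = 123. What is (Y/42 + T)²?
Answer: 344569/196 ≈ 1758.0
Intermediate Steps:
T = 39 (T = 3*(16 - 3) = 3*13 = 39)
(Y/42 + T)² = (123/42 + 39)² = (123*(1/42) + 39)² = (41/14 + 39)² = (587/14)² = 344569/196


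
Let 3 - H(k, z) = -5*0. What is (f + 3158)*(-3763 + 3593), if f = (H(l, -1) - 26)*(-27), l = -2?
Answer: -642430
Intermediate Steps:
H(k, z) = 3 (H(k, z) = 3 - (-5)*0 = 3 - 1*0 = 3 + 0 = 3)
f = 621 (f = (3 - 26)*(-27) = -23*(-27) = 621)
(f + 3158)*(-3763 + 3593) = (621 + 3158)*(-3763 + 3593) = 3779*(-170) = -642430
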